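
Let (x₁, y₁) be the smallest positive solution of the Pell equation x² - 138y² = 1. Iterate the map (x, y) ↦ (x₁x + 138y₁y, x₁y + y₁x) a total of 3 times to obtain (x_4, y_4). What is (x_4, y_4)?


Step 1: Find the fundamental solution (x₁, y₁) of x² - 138y² = 1.
  Expand √138 as a continued fraction. a₀ = ⌊√138⌋ = 11; iterate m_{k+1} = d_k·a_k − m_k, d_{k+1} = (138 − m_{k+1}²)/d_k, a_{k+1} = ⌊(a₀ + m_{k+1})/d_{k+1}⌋ (starting m₀ = 0, d₀ = 1), with convergents p_k = a_k·p_{k-1} + p_{k-2}, q_k = a_k·q_{k-1} + q_{k-2} (p₋₁ = 1, q₋₁ = 0):
  k = 0: a₀ = 11; p₀/q₀ = 11/1; p₀² − 138·q₀² = 121 − 138 = -17.
  k = 1: m = 11, d = 17, a = ⌊(11 + 11)/17⌋ = 1; p/q = (1·11 + 1)/(1·1 + 0) = 12/1; p² − 138·q² = 144 − 138 = 6.
  k = 2: m = 6, d = 6, a = ⌊(11 + 6)/6⌋ = 2; p/q = (2·12 + 11)/(2·1 + 1) = 35/3; p² − 138·q² = 1225 − 1242 = -17.
  k = 3: m = 6, d = 17, a = ⌊(11 + 6)/17⌋ = 1; p/q = (1·35 + 12)/(1·3 + 1) = 47/4; p² − 138·q² = 2209 − 2208 = 1.
  The first convergent with p² − 138·q² = 1 gives the fundamental solution (x₁, y₁) = (47, 4).
Step 2: Apply the recurrence (x_{n+1}, y_{n+1}) = (x₁x_n + 138y₁y_n, x₁y_n + y₁x_n) repeatedly.
  From (x_1, y_1) = (47, 4): x_2 = 47·47 + 138·4·4 = 4417; y_2 = 47·4 + 4·47 = 376.
  From (x_2, y_2) = (4417, 376): x_3 = 47·4417 + 138·4·376 = 415151; y_3 = 47·376 + 4·4417 = 35340.
  From (x_3, y_3) = (415151, 35340): x_4 = 47·415151 + 138·4·35340 = 39019777; y_4 = 47·35340 + 4·415151 = 3321584.
Step 3: Verify x_4² - 138·y_4² = 1522542997129729 - 1522542997129728 = 1 (should be 1). ✓

(x_1, y_1) = (47, 4); (x_4, y_4) = (39019777, 3321584).


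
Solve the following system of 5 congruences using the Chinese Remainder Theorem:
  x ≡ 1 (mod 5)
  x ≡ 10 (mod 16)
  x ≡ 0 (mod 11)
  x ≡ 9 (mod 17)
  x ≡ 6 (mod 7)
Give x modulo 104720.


Product of moduli M = 5 · 16 · 11 · 17 · 7 = 104720.
Merge one congruence at a time:
  Start: x ≡ 1 (mod 5).
  Combine with x ≡ 10 (mod 16); new modulus lcm = 80.
    Write x = 1 + 5·t and substitute into x ≡ 10 (mod 16): 5·t ≡ 10 − 1 = 9 (mod 16).
    The inverse of 5 mod 16 is 13 (since 5·13 = 65 = 4·16 + 1), so t ≡ 13·9 = 117 ≡ 5 (mod 16).
    Then x = 1 + 5·5 = 26, valid modulo lcm(5, 16) = 80: x ≡ 26 (mod 80).
  Combine with x ≡ 0 (mod 11); new modulus lcm = 880.
    Write x = 26 + 80·t and substitute into x ≡ 0 (mod 11): 80·t ≡ 0 − 26 = -26 (mod 11).
    Reduce coefficients mod 11: 3·t ≡ 7 (mod 11).
    The inverse of 3 mod 11 is 4 (since 3·4 = 12 = 1·11 + 1), so t ≡ 4·7 = 28 ≡ 6 (mod 11).
    Then x = 26 + 80·6 = 506, valid modulo lcm(80, 11) = 880: x ≡ 506 (mod 880).
  Combine with x ≡ 9 (mod 17); new modulus lcm = 14960.
    Write x = 506 + 880·t and substitute into x ≡ 9 (mod 17): 880·t ≡ 9 − 506 = -497 (mod 17).
    Reduce coefficients mod 17: 13·t ≡ 13 (mod 17).
    The inverse of 13 mod 17 is 4 (since 13·4 = 52 = 3·17 + 1), so t ≡ 4·13 = 52 ≡ 1 (mod 17).
    Then x = 506 + 880·1 = 1386, valid modulo lcm(880, 17) = 14960: x ≡ 1386 (mod 14960).
  Combine with x ≡ 6 (mod 7); new modulus lcm = 104720.
    Write x = 1386 + 14960·t and substitute into x ≡ 6 (mod 7): 14960·t ≡ 6 − 1386 = -1380 (mod 7).
    Reduce coefficients mod 7: 1·t ≡ 6 (mod 7).
    So t ≡ 6 (mod 7).
    Then x = 1386 + 14960·6 = 91146, valid modulo lcm(14960, 7) = 104720: x ≡ 91146 (mod 104720).
Verify against each original: 91146 mod 5 = 1, 91146 mod 16 = 10, 91146 mod 11 = 0, 91146 mod 17 = 9, 91146 mod 7 = 6.

x ≡ 91146 (mod 104720).


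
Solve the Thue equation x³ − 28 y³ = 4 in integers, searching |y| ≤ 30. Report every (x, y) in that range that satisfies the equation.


The equation is x³ - 28y³ = 4. For fixed y, x³ = 28·y³ + 4, so a solution requires the RHS to be a perfect cube.
Strategy: iterate y from -30 to 30, compute RHS = 28·y³ + 4, and check whether it is a (positive or negative) perfect cube.
Check small values of y:
  y = 0: RHS = 4 is not a perfect cube.
  y = 1: RHS = 32 is not a perfect cube.
  y = -1: RHS = -24 is not a perfect cube.
  y = 2: RHS = 228 is not a perfect cube.
  y = -2: RHS = -220 is not a perfect cube.
  y = 3: RHS = 760 is not a perfect cube.
  y = -3: RHS = -752 is not a perfect cube.
Continuing the search up to |y| = 30 finds no solutions either.
No (x, y) in the scanned range satisfies the equation.

No integer solutions with |y| ≤ 30.


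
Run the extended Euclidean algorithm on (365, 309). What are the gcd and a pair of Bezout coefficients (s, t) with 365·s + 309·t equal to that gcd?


Euclidean algorithm on (365, 309) — divide until remainder is 0:
  365 = 1 · 309 + 56
  309 = 5 · 56 + 29
  56 = 1 · 29 + 27
  29 = 1 · 27 + 2
  27 = 13 · 2 + 1
  2 = 2 · 1 + 0
gcd(365, 309) = 1.
Track Bezout coefficients alongside the remainders: start with r₀ = 365 = a·1 + b·0 (s = 1, t = 0) and r₁ = 309 = a·0 + b·1 (s = 0, t = 1); each new remainder r_{k+1} = r_{k-1} − q_k·r_k inherits s_{k+1} = s_{k-1} − q_k·s_k, t_{k+1} = t_{k-1} − q_k·t_k, so r_k = a·s_k + b·t_k at every step:
  q = 1: r = 56, s = 1 − 1·0 = 1, t = 0 − 1·1 = -1  (check: 365·1 + 309·(-1) = 56)
  q = 5: r = 29, s = 0 − 5·1 = -5, t = 1 − 5·(-1) = 6  (check: 365·(-5) + 309·6 = 29)
  q = 1: r = 27, s = 1 − 1·(-5) = 6, t = -1 − 1·6 = -7  (check: 365·6 + 309·(-7) = 27)
  q = 1: r = 2, s = -5 − 1·6 = -11, t = 6 − 1·(-7) = 13  (check: 365·(-11) + 309·13 = 2)
  q = 13: r = 1, s = 6 − 13·(-11) = 149, t = -7 − 13·13 = -176  (check: 365·149 + 309·(-176) = 1)
The row with r = 1 (the gcd) gives the Bezout coefficients s = 149, t = -176.
Result: 365 · (149) + 309 · (-176) = 1.

gcd(365, 309) = 1; s = 149, t = -176 (check: 365·149 + 309·(-176) = 1).


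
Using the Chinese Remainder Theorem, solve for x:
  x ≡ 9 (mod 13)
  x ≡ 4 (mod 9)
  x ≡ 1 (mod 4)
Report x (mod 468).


Moduli 13, 9, 4 are pairwise coprime; by CRT there is a unique solution modulo M = 13 · 9 · 4 = 468.
Solve pairwise, accumulating the modulus:
  Start with x ≡ 9 (mod 13).
  Combine with x ≡ 4 (mod 9): since gcd(13, 9) = 1, we get a unique residue mod 117.
    Write x = 9 + 13·t and substitute into x ≡ 4 (mod 9): 13·t ≡ 4 − 9 = -5 (mod 9).
    Reduce coefficients mod 9: 4·t ≡ 4 (mod 9).
    The inverse of 4 mod 9 is 7 (since 4·7 = 28 = 3·9 + 1), so t ≡ 7·4 = 28 ≡ 1 (mod 9).
    Then x = 9 + 13·1 = 22, valid modulo lcm(13, 9) = 117: x ≡ 22 (mod 117).
  Combine with x ≡ 1 (mod 4): since gcd(117, 4) = 1, we get a unique residue mod 468.
    Write x = 22 + 117·t and substitute into x ≡ 1 (mod 4): 117·t ≡ 1 − 22 = -21 (mod 4).
    Reduce coefficients mod 4: 1·t ≡ 3 (mod 4).
    So t ≡ 3 (mod 4).
    Then x = 22 + 117·3 = 373, valid modulo lcm(117, 4) = 468: x ≡ 373 (mod 468).
Verify: 373 mod 13 = 9 ✓, 373 mod 9 = 4 ✓, 373 mod 4 = 1 ✓.

x ≡ 373 (mod 468).


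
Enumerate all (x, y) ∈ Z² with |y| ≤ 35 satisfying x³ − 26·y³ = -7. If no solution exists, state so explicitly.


The equation is x³ - 26y³ = -7. For fixed y, x³ = 26·y³ − 7, so a solution requires the RHS to be a perfect cube.
Strategy: iterate y from -35 to 35, compute RHS = 26·y³ − 7, and check whether it is a (positive or negative) perfect cube.
Check small values of y:
  y = 0: RHS = -7 is not a perfect cube.
  y = 1: RHS = 19 is not a perfect cube.
  y = -1: RHS = -33 is not a perfect cube.
  y = 2: RHS = 201 is not a perfect cube.
  y = -2: RHS = -215 is not a perfect cube.
  y = 3: RHS = 695 is not a perfect cube.
  y = -3: RHS = -709 is not a perfect cube.
Continuing the search up to |y| = 35 finds no solutions either.
No (x, y) in the scanned range satisfies the equation.

No integer solutions with |y| ≤ 35.


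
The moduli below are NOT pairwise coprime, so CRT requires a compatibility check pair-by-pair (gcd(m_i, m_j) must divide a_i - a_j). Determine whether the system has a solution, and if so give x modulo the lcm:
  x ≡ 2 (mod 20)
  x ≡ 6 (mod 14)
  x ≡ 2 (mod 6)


Moduli 20, 14, 6 are not pairwise coprime, so CRT works modulo lcm(m_i) when all pairwise compatibility conditions hold.
Pairwise compatibility: gcd(m_i, m_j) must divide a_i - a_j for every pair.
Merge one congruence at a time:
  Start: x ≡ 2 (mod 20).
  Combine with x ≡ 6 (mod 14): gcd(20, 14) = 2; 6 - 2 = 4, which IS divisible by 2, so compatible.
    Write x = 2 + 20·t and substitute into x ≡ 6 (mod 14): 20·t ≡ 6 − 2 = 4 (mod 14).
    Divide the congruence (and modulus) by g = 2: 10·t ≡ 2 (mod 7).
    Reduce coefficients mod 7: 3·t ≡ 2 (mod 7).
    The inverse of 3 mod 7 is 5 (since 3·5 = 15 = 2·7 + 1), so t ≡ 5·2 = 10 ≡ 3 (mod 7).
    Then x = 2 + 20·3 = 62, valid modulo lcm(20, 14) = 140: x ≡ 62 (mod 140).
  Combine with x ≡ 2 (mod 6): gcd(140, 6) = 2; 2 - 62 = -60, which IS divisible by 2, so compatible.
    Write x = 62 + 140·t and substitute into x ≡ 2 (mod 6): 140·t ≡ 2 − 62 = -60 (mod 6).
    Divide the congruence (and modulus) by g = 2: 70·t ≡ -30 (mod 3).
    Reduce coefficients mod 3: 1·t ≡ 0 (mod 3).
    So t ≡ 0 (mod 3).
    Then x = 62 + 140·0 = 62, valid modulo lcm(140, 6) = 420: x ≡ 62 (mod 420).
Verify: 62 mod 20 = 2, 62 mod 14 = 6, 62 mod 6 = 2.

x ≡ 62 (mod 420).


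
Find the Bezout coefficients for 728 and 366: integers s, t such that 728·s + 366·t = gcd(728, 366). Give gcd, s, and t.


Euclidean algorithm on (728, 366) — divide until remainder is 0:
  728 = 1 · 366 + 362
  366 = 1 · 362 + 4
  362 = 90 · 4 + 2
  4 = 2 · 2 + 0
gcd(728, 366) = 2.
Track Bezout coefficients alongside the remainders: start with r₀ = 728 = a·1 + b·0 (s = 1, t = 0) and r₁ = 366 = a·0 + b·1 (s = 0, t = 1); each new remainder r_{k+1} = r_{k-1} − q_k·r_k inherits s_{k+1} = s_{k-1} − q_k·s_k, t_{k+1} = t_{k-1} − q_k·t_k, so r_k = a·s_k + b·t_k at every step:
  q = 1: r = 362, s = 1 − 1·0 = 1, t = 0 − 1·1 = -1  (check: 728·1 + 366·(-1) = 362)
  q = 1: r = 4, s = 0 − 1·1 = -1, t = 1 − 1·(-1) = 2  (check: 728·(-1) + 366·2 = 4)
  q = 90: r = 2, s = 1 − 90·(-1) = 91, t = -1 − 90·2 = -181  (check: 728·91 + 366·(-181) = 2)
The row with r = 2 (the gcd) gives the Bezout coefficients s = 91, t = -181.
Result: 728 · (91) + 366 · (-181) = 2.

gcd(728, 366) = 2; s = 91, t = -181 (check: 728·91 + 366·(-181) = 2).


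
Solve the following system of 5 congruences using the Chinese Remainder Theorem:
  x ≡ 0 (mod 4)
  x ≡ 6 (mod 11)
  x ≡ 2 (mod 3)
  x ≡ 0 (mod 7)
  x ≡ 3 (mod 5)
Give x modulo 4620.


Product of moduli M = 4 · 11 · 3 · 7 · 5 = 4620.
Merge one congruence at a time:
  Start: x ≡ 0 (mod 4).
  Combine with x ≡ 6 (mod 11); new modulus lcm = 44.
    Write x = 0 + 4·t and substitute into x ≡ 6 (mod 11): 4·t ≡ 6 − 0 = 6 (mod 11).
    The inverse of 4 mod 11 is 3 (since 4·3 = 12 = 1·11 + 1), so t ≡ 3·6 = 18 ≡ 7 (mod 11).
    Then x = 0 + 4·7 = 28, valid modulo lcm(4, 11) = 44: x ≡ 28 (mod 44).
  Combine with x ≡ 2 (mod 3); new modulus lcm = 132.
    Write x = 28 + 44·t and substitute into x ≡ 2 (mod 3): 44·t ≡ 2 − 28 = -26 (mod 3).
    Reduce coefficients mod 3: 2·t ≡ 1 (mod 3).
    The inverse of 2 mod 3 is 2 (since 2·2 = 4 = 1·3 + 1), so t ≡ 2·1 = 2 ≡ 2 (mod 3).
    Then x = 28 + 44·2 = 116, valid modulo lcm(44, 3) = 132: x ≡ 116 (mod 132).
  Combine with x ≡ 0 (mod 7); new modulus lcm = 924.
    Write x = 116 + 132·t and substitute into x ≡ 0 (mod 7): 132·t ≡ 0 − 116 = -116 (mod 7).
    Reduce coefficients mod 7: 6·t ≡ 3 (mod 7).
    The inverse of 6 mod 7 is 6 (since 6·6 = 36 = 5·7 + 1), so t ≡ 6·3 = 18 ≡ 4 (mod 7).
    Then x = 116 + 132·4 = 644, valid modulo lcm(132, 7) = 924: x ≡ 644 (mod 924).
  Combine with x ≡ 3 (mod 5); new modulus lcm = 4620.
    Write x = 644 + 924·t and substitute into x ≡ 3 (mod 5): 924·t ≡ 3 − 644 = -641 (mod 5).
    Reduce coefficients mod 5: 4·t ≡ 4 (mod 5).
    The inverse of 4 mod 5 is 4 (since 4·4 = 16 = 3·5 + 1), so t ≡ 4·4 = 16 ≡ 1 (mod 5).
    Then x = 644 + 924·1 = 1568, valid modulo lcm(924, 5) = 4620: x ≡ 1568 (mod 4620).
Verify against each original: 1568 mod 4 = 0, 1568 mod 11 = 6, 1568 mod 3 = 2, 1568 mod 7 = 0, 1568 mod 5 = 3.

x ≡ 1568 (mod 4620).


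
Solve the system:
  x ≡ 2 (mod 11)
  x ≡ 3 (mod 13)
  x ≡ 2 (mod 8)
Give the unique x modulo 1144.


Moduli 11, 13, 8 are pairwise coprime; by CRT there is a unique solution modulo M = 11 · 13 · 8 = 1144.
Solve pairwise, accumulating the modulus:
  Start with x ≡ 2 (mod 11).
  Combine with x ≡ 3 (mod 13): since gcd(11, 13) = 1, we get a unique residue mod 143.
    Write x = 2 + 11·t and substitute into x ≡ 3 (mod 13): 11·t ≡ 3 − 2 = 1 (mod 13).
    The inverse of 11 mod 13 is 6 (since 11·6 = 66 = 5·13 + 1), so t ≡ 6·1 = 6 ≡ 6 (mod 13).
    Then x = 2 + 11·6 = 68, valid modulo lcm(11, 13) = 143: x ≡ 68 (mod 143).
  Combine with x ≡ 2 (mod 8): since gcd(143, 8) = 1, we get a unique residue mod 1144.
    Write x = 68 + 143·t and substitute into x ≡ 2 (mod 8): 143·t ≡ 2 − 68 = -66 (mod 8).
    Reduce coefficients mod 8: 7·t ≡ 6 (mod 8).
    The inverse of 7 mod 8 is 7 (since 7·7 = 49 = 6·8 + 1), so t ≡ 7·6 = 42 ≡ 2 (mod 8).
    Then x = 68 + 143·2 = 354, valid modulo lcm(143, 8) = 1144: x ≡ 354 (mod 1144).
Verify: 354 mod 11 = 2 ✓, 354 mod 13 = 3 ✓, 354 mod 8 = 2 ✓.

x ≡ 354 (mod 1144).


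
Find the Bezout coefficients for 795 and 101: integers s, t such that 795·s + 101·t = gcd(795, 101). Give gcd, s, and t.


Euclidean algorithm on (795, 101) — divide until remainder is 0:
  795 = 7 · 101 + 88
  101 = 1 · 88 + 13
  88 = 6 · 13 + 10
  13 = 1 · 10 + 3
  10 = 3 · 3 + 1
  3 = 3 · 1 + 0
gcd(795, 101) = 1.
Track Bezout coefficients alongside the remainders: start with r₀ = 795 = a·1 + b·0 (s = 1, t = 0) and r₁ = 101 = a·0 + b·1 (s = 0, t = 1); each new remainder r_{k+1} = r_{k-1} − q_k·r_k inherits s_{k+1} = s_{k-1} − q_k·s_k, t_{k+1} = t_{k-1} − q_k·t_k, so r_k = a·s_k + b·t_k at every step:
  q = 7: r = 88, s = 1 − 7·0 = 1, t = 0 − 7·1 = -7  (check: 795·1 + 101·(-7) = 88)
  q = 1: r = 13, s = 0 − 1·1 = -1, t = 1 − 1·(-7) = 8  (check: 795·(-1) + 101·8 = 13)
  q = 6: r = 10, s = 1 − 6·(-1) = 7, t = -7 − 6·8 = -55  (check: 795·7 + 101·(-55) = 10)
  q = 1: r = 3, s = -1 − 1·7 = -8, t = 8 − 1·(-55) = 63  (check: 795·(-8) + 101·63 = 3)
  q = 3: r = 1, s = 7 − 3·(-8) = 31, t = -55 − 3·63 = -244  (check: 795·31 + 101·(-244) = 1)
The row with r = 1 (the gcd) gives the Bezout coefficients s = 31, t = -244.
Result: 795 · (31) + 101 · (-244) = 1.

gcd(795, 101) = 1; s = 31, t = -244 (check: 795·31 + 101·(-244) = 1).


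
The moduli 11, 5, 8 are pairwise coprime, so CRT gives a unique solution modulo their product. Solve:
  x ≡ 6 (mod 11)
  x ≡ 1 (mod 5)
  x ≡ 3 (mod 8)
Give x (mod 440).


Moduli 11, 5, 8 are pairwise coprime; by CRT there is a unique solution modulo M = 11 · 5 · 8 = 440.
Solve pairwise, accumulating the modulus:
  Start with x ≡ 6 (mod 11).
  Combine with x ≡ 1 (mod 5): since gcd(11, 5) = 1, we get a unique residue mod 55.
    Write x = 6 + 11·t and substitute into x ≡ 1 (mod 5): 11·t ≡ 1 − 6 = -5 (mod 5).
    Reduce coefficients mod 5: 1·t ≡ 0 (mod 5).
    So t ≡ 0 (mod 5).
    Then x = 6 + 11·0 = 6, valid modulo lcm(11, 5) = 55: x ≡ 6 (mod 55).
  Combine with x ≡ 3 (mod 8): since gcd(55, 8) = 1, we get a unique residue mod 440.
    Write x = 6 + 55·t and substitute into x ≡ 3 (mod 8): 55·t ≡ 3 − 6 = -3 (mod 8).
    Reduce coefficients mod 8: 7·t ≡ 5 (mod 8).
    The inverse of 7 mod 8 is 7 (since 7·7 = 49 = 6·8 + 1), so t ≡ 7·5 = 35 ≡ 3 (mod 8).
    Then x = 6 + 55·3 = 171, valid modulo lcm(55, 8) = 440: x ≡ 171 (mod 440).
Verify: 171 mod 11 = 6 ✓, 171 mod 5 = 1 ✓, 171 mod 8 = 3 ✓.

x ≡ 171 (mod 440).


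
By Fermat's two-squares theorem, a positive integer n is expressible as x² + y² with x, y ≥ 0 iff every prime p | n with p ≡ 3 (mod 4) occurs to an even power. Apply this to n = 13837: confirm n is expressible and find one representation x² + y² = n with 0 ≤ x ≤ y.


Step 1: Factor n = 13837 = 101 · 137.
Step 2: Check the mod-4 condition on each prime factor: 101 ≡ 1 (mod 4), exponent 1; 137 ≡ 1 (mod 4), exponent 1.
All primes ≡ 3 (mod 4) appear to even exponent (or don't appear), so by the two-squares theorem n IS expressible as a sum of two squares.
Step 3: Build a representation. Here n = 101 · 137 is a product of primes ≡ 1 (mod 4). Each prime p ≡ 1 (mod 4) is itself a sum of two squares; find a² by testing p − a² for a perfect square:
  101: 101 − 1² = 100 = 10² ⇒ 101 = 1² + 10².
  137: 137 − 1² = 136, 137 − 2² = 133, 137 − 3² = 128, 137 − 4² = 121 = 11² ⇒ 137 = 4² + 11².
  Combine using the Brahmagupta–Fibonacci identity (a² + b²)(c² + d²) = (ac − bd)² + (ad + bc)² = (ac + bd)² + (ad − bc)²:
  101 · 137 = 13837: from (1² + 10²)(4² + 11²), take (1·4 − 10·11, 1·11 + 10·4) = (4 − 110, 11 + 40) = (-106, 51); dropping signs (only squares matter) gives (106, 51); check 106² + 51² = 11236 + 2601 = 13837 ✓.
Step 4: Order so x ≤ y and verify: 51² + 106² = 2601 + 11236 = 13837 = n. ✓

n = 13837 = 51² + 106² (one valid representation with x ≤ y).


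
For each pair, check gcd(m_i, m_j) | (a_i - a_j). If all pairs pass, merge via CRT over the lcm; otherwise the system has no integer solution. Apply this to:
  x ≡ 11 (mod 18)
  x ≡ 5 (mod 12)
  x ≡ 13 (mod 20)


Moduli 18, 12, 20 are not pairwise coprime, so CRT works modulo lcm(m_i) when all pairwise compatibility conditions hold.
Pairwise compatibility: gcd(m_i, m_j) must divide a_i - a_j for every pair.
Merge one congruence at a time:
  Start: x ≡ 11 (mod 18).
  Combine with x ≡ 5 (mod 12): gcd(18, 12) = 6; 5 - 11 = -6, which IS divisible by 6, so compatible.
    Write x = 11 + 18·t and substitute into x ≡ 5 (mod 12): 18·t ≡ 5 − 11 = -6 (mod 12).
    Divide the congruence (and modulus) by g = 6: 3·t ≡ -1 (mod 2).
    Reduce coefficients mod 2: 1·t ≡ 1 (mod 2).
    So t ≡ 1 (mod 2).
    Then x = 11 + 18·1 = 29, valid modulo lcm(18, 12) = 36: x ≡ 29 (mod 36).
  Combine with x ≡ 13 (mod 20): gcd(36, 20) = 4; 13 - 29 = -16, which IS divisible by 4, so compatible.
    Write x = 29 + 36·t and substitute into x ≡ 13 (mod 20): 36·t ≡ 13 − 29 = -16 (mod 20).
    Divide the congruence (and modulus) by g = 4: 9·t ≡ -4 (mod 5).
    Reduce coefficients mod 5: 4·t ≡ 1 (mod 5).
    The inverse of 4 mod 5 is 4 (since 4·4 = 16 = 3·5 + 1), so t ≡ 4·1 = 4 ≡ 4 (mod 5).
    Then x = 29 + 36·4 = 173, valid modulo lcm(36, 20) = 180: x ≡ 173 (mod 180).
Verify: 173 mod 18 = 11, 173 mod 12 = 5, 173 mod 20 = 13.

x ≡ 173 (mod 180).


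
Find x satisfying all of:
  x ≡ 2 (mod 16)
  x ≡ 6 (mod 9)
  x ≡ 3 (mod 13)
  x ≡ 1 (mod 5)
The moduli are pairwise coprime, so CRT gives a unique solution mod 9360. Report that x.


Product of moduli M = 16 · 9 · 13 · 5 = 9360.
Merge one congruence at a time:
  Start: x ≡ 2 (mod 16).
  Combine with x ≡ 6 (mod 9); new modulus lcm = 144.
    Write x = 2 + 16·t and substitute into x ≡ 6 (mod 9): 16·t ≡ 6 − 2 = 4 (mod 9).
    Reduce coefficients mod 9: 7·t ≡ 4 (mod 9).
    The inverse of 7 mod 9 is 4 (since 7·4 = 28 = 3·9 + 1), so t ≡ 4·4 = 16 ≡ 7 (mod 9).
    Then x = 2 + 16·7 = 114, valid modulo lcm(16, 9) = 144: x ≡ 114 (mod 144).
  Combine with x ≡ 3 (mod 13); new modulus lcm = 1872.
    Write x = 114 + 144·t and substitute into x ≡ 3 (mod 13): 144·t ≡ 3 − 114 = -111 (mod 13).
    Reduce coefficients mod 13: 1·t ≡ 6 (mod 13).
    So t ≡ 6 (mod 13).
    Then x = 114 + 144·6 = 978, valid modulo lcm(144, 13) = 1872: x ≡ 978 (mod 1872).
  Combine with x ≡ 1 (mod 5); new modulus lcm = 9360.
    Write x = 978 + 1872·t and substitute into x ≡ 1 (mod 5): 1872·t ≡ 1 − 978 = -977 (mod 5).
    Reduce coefficients mod 5: 2·t ≡ 3 (mod 5).
    The inverse of 2 mod 5 is 3 (since 2·3 = 6 = 1·5 + 1), so t ≡ 3·3 = 9 ≡ 4 (mod 5).
    Then x = 978 + 1872·4 = 8466, valid modulo lcm(1872, 5) = 9360: x ≡ 8466 (mod 9360).
Verify against each original: 8466 mod 16 = 2, 8466 mod 9 = 6, 8466 mod 13 = 3, 8466 mod 5 = 1.

x ≡ 8466 (mod 9360).


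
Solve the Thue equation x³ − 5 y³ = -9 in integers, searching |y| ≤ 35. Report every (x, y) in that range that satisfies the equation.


The equation is x³ - 5y³ = -9. For fixed y, x³ = 5·y³ − 9, so a solution requires the RHS to be a perfect cube.
Strategy: iterate y from -35 to 35, compute RHS = 5·y³ − 9, and check whether it is a (positive or negative) perfect cube.
Check small values of y:
  y = 0: RHS = -9 is not a perfect cube.
  y = 1: RHS = -4 is not a perfect cube.
  y = -1: RHS = -14 is not a perfect cube.
  y = 2: RHS = 31 is not a perfect cube.
  y = -2: RHS = -49 is not a perfect cube.
  y = 3: RHS = 126 is not a perfect cube.
  y = -3: RHS = -144 is not a perfect cube.
Continuing the search up to |y| = 35 finds no solutions either.
No (x, y) in the scanned range satisfies the equation.

No integer solutions with |y| ≤ 35.


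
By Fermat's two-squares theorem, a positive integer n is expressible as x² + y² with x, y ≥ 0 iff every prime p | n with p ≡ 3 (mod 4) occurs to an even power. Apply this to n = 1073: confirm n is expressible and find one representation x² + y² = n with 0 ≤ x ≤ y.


Step 1: Factor n = 1073 = 29 · 37.
Step 2: Check the mod-4 condition on each prime factor: 29 ≡ 1 (mod 4), exponent 1; 37 ≡ 1 (mod 4), exponent 1.
All primes ≡ 3 (mod 4) appear to even exponent (or don't appear), so by the two-squares theorem n IS expressible as a sum of two squares.
Step 3: Build a representation. Here n = 29 · 37 is a product of primes ≡ 1 (mod 4). Each prime p ≡ 1 (mod 4) is itself a sum of two squares; find a² by testing p − a² for a perfect square:
  29: 29 − 1² = 28, 29 − 2² = 25 = 5² ⇒ 29 = 2² + 5².
  37: 37 − 1² = 36 = 6² ⇒ 37 = 1² + 6².
  Combine using the Brahmagupta–Fibonacci identity (a² + b²)(c² + d²) = (ac − bd)² + (ad + bc)² = (ac + bd)² + (ad − bc)²:
  29 · 37 = 1073: from (2² + 5²)(1² + 6²), take (2·1 − 5·6, 2·6 + 5·1) = (2 − 30, 12 + 5) = (-28, 17); dropping signs (only squares matter) gives (28, 17); check 28² + 17² = 784 + 289 = 1073 ✓.
Step 4: Order so x ≤ y and verify: 17² + 28² = 289 + 784 = 1073 = n. ✓

n = 1073 = 17² + 28² (one valid representation with x ≤ y).


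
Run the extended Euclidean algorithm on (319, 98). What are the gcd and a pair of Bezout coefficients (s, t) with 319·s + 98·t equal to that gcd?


Euclidean algorithm on (319, 98) — divide until remainder is 0:
  319 = 3 · 98 + 25
  98 = 3 · 25 + 23
  25 = 1 · 23 + 2
  23 = 11 · 2 + 1
  2 = 2 · 1 + 0
gcd(319, 98) = 1.
Track Bezout coefficients alongside the remainders: start with r₀ = 319 = a·1 + b·0 (s = 1, t = 0) and r₁ = 98 = a·0 + b·1 (s = 0, t = 1); each new remainder r_{k+1} = r_{k-1} − q_k·r_k inherits s_{k+1} = s_{k-1} − q_k·s_k, t_{k+1} = t_{k-1} − q_k·t_k, so r_k = a·s_k + b·t_k at every step:
  q = 3: r = 25, s = 1 − 3·0 = 1, t = 0 − 3·1 = -3  (check: 319·1 + 98·(-3) = 25)
  q = 3: r = 23, s = 0 − 3·1 = -3, t = 1 − 3·(-3) = 10  (check: 319·(-3) + 98·10 = 23)
  q = 1: r = 2, s = 1 − 1·(-3) = 4, t = -3 − 1·10 = -13  (check: 319·4 + 98·(-13) = 2)
  q = 11: r = 1, s = -3 − 11·4 = -47, t = 10 − 11·(-13) = 153  (check: 319·(-47) + 98·153 = 1)
The row with r = 1 (the gcd) gives the Bezout coefficients s = -47, t = 153.
Result: 319 · (-47) + 98 · (153) = 1.

gcd(319, 98) = 1; s = -47, t = 153 (check: 319·(-47) + 98·153 = 1).


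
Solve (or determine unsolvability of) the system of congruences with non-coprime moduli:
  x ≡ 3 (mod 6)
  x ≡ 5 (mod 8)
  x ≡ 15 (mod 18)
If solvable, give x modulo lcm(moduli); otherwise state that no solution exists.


Moduli 6, 8, 18 are not pairwise coprime, so CRT works modulo lcm(m_i) when all pairwise compatibility conditions hold.
Pairwise compatibility: gcd(m_i, m_j) must divide a_i - a_j for every pair.
Merge one congruence at a time:
  Start: x ≡ 3 (mod 6).
  Combine with x ≡ 5 (mod 8): gcd(6, 8) = 2; 5 - 3 = 2, which IS divisible by 2, so compatible.
    Write x = 3 + 6·t and substitute into x ≡ 5 (mod 8): 6·t ≡ 5 − 3 = 2 (mod 8).
    Divide the congruence (and modulus) by g = 2: 3·t ≡ 1 (mod 4).
    The inverse of 3 mod 4 is 3 (since 3·3 = 9 = 2·4 + 1), so t ≡ 3·1 = 3 ≡ 3 (mod 4).
    Then x = 3 + 6·3 = 21, valid modulo lcm(6, 8) = 24: x ≡ 21 (mod 24).
  Combine with x ≡ 15 (mod 18): gcd(24, 18) = 6; 15 - 21 = -6, which IS divisible by 6, so compatible.
    Write x = 21 + 24·t and substitute into x ≡ 15 (mod 18): 24·t ≡ 15 − 21 = -6 (mod 18).
    Divide the congruence (and modulus) by g = 6: 4·t ≡ -1 (mod 3).
    Reduce coefficients mod 3: 1·t ≡ 2 (mod 3).
    So t ≡ 2 (mod 3).
    Then x = 21 + 24·2 = 69, valid modulo lcm(24, 18) = 72: x ≡ 69 (mod 72).
Verify: 69 mod 6 = 3, 69 mod 8 = 5, 69 mod 18 = 15.

x ≡ 69 (mod 72).


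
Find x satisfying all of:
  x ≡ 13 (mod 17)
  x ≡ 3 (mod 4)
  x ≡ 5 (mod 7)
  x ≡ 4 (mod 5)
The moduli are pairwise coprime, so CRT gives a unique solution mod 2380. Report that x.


Product of moduli M = 17 · 4 · 7 · 5 = 2380.
Merge one congruence at a time:
  Start: x ≡ 13 (mod 17).
  Combine with x ≡ 3 (mod 4); new modulus lcm = 68.
    Write x = 13 + 17·t and substitute into x ≡ 3 (mod 4): 17·t ≡ 3 − 13 = -10 (mod 4).
    Reduce coefficients mod 4: 1·t ≡ 2 (mod 4).
    So t ≡ 2 (mod 4).
    Then x = 13 + 17·2 = 47, valid modulo lcm(17, 4) = 68: x ≡ 47 (mod 68).
  Combine with x ≡ 5 (mod 7); new modulus lcm = 476.
    Write x = 47 + 68·t and substitute into x ≡ 5 (mod 7): 68·t ≡ 5 − 47 = -42 (mod 7).
    Reduce coefficients mod 7: 5·t ≡ 0 (mod 7).
    The inverse of 5 mod 7 is 3 (since 5·3 = 15 = 2·7 + 1), so t ≡ 3·0 = 0 ≡ 0 (mod 7).
    Then x = 47 + 68·0 = 47, valid modulo lcm(68, 7) = 476: x ≡ 47 (mod 476).
  Combine with x ≡ 4 (mod 5); new modulus lcm = 2380.
    Write x = 47 + 476·t and substitute into x ≡ 4 (mod 5): 476·t ≡ 4 − 47 = -43 (mod 5).
    Reduce coefficients mod 5: 1·t ≡ 2 (mod 5).
    So t ≡ 2 (mod 5).
    Then x = 47 + 476·2 = 999, valid modulo lcm(476, 5) = 2380: x ≡ 999 (mod 2380).
Verify against each original: 999 mod 17 = 13, 999 mod 4 = 3, 999 mod 7 = 5, 999 mod 5 = 4.

x ≡ 999 (mod 2380).


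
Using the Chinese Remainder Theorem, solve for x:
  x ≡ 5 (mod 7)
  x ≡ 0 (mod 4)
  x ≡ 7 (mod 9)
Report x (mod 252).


Moduli 7, 4, 9 are pairwise coprime; by CRT there is a unique solution modulo M = 7 · 4 · 9 = 252.
Solve pairwise, accumulating the modulus:
  Start with x ≡ 5 (mod 7).
  Combine with x ≡ 0 (mod 4): since gcd(7, 4) = 1, we get a unique residue mod 28.
    Write x = 5 + 7·t and substitute into x ≡ 0 (mod 4): 7·t ≡ 0 − 5 = -5 (mod 4).
    Reduce coefficients mod 4: 3·t ≡ 3 (mod 4).
    The inverse of 3 mod 4 is 3 (since 3·3 = 9 = 2·4 + 1), so t ≡ 3·3 = 9 ≡ 1 (mod 4).
    Then x = 5 + 7·1 = 12, valid modulo lcm(7, 4) = 28: x ≡ 12 (mod 28).
  Combine with x ≡ 7 (mod 9): since gcd(28, 9) = 1, we get a unique residue mod 252.
    Write x = 12 + 28·t and substitute into x ≡ 7 (mod 9): 28·t ≡ 7 − 12 = -5 (mod 9).
    Reduce coefficients mod 9: 1·t ≡ 4 (mod 9).
    So t ≡ 4 (mod 9).
    Then x = 12 + 28·4 = 124, valid modulo lcm(28, 9) = 252: x ≡ 124 (mod 252).
Verify: 124 mod 7 = 5 ✓, 124 mod 4 = 0 ✓, 124 mod 9 = 7 ✓.

x ≡ 124 (mod 252).


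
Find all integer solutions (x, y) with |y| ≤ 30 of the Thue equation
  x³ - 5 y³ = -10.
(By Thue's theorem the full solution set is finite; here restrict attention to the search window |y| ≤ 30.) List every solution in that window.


The equation is x³ - 5y³ = -10. For fixed y, x³ = 5·y³ − 10, so a solution requires the RHS to be a perfect cube.
Strategy: iterate y from -30 to 30, compute RHS = 5·y³ − 10, and check whether it is a (positive or negative) perfect cube.
Check small values of y:
  y = 0: RHS = -10 is not a perfect cube.
  y = 1: RHS = -5 is not a perfect cube.
  y = -1: RHS = -15 is not a perfect cube.
  y = 2: RHS = 30 is not a perfect cube.
  y = -2: RHS = -50 is not a perfect cube.
  y = 3: RHS = 125 = (5)³ ⇒ x = 5 works.
  y = -3: RHS = -145 is not a perfect cube.
Continuing the search up to |y| = 30 finds no further solutions beyond those listed.
Collected solutions: (5, 3).

Solutions (with |y| ≤ 30): (5, 3).


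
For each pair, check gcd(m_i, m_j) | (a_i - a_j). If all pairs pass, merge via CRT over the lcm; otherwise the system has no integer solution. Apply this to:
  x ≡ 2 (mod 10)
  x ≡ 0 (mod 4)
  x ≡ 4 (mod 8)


Moduli 10, 4, 8 are not pairwise coprime, so CRT works modulo lcm(m_i) when all pairwise compatibility conditions hold.
Pairwise compatibility: gcd(m_i, m_j) must divide a_i - a_j for every pair.
Merge one congruence at a time:
  Start: x ≡ 2 (mod 10).
  Combine with x ≡ 0 (mod 4): gcd(10, 4) = 2; 0 - 2 = -2, which IS divisible by 2, so compatible.
    Write x = 2 + 10·t and substitute into x ≡ 0 (mod 4): 10·t ≡ 0 − 2 = -2 (mod 4).
    Divide the congruence (and modulus) by g = 2: 5·t ≡ -1 (mod 2).
    Reduce coefficients mod 2: 1·t ≡ 1 (mod 2).
    So t ≡ 1 (mod 2).
    Then x = 2 + 10·1 = 12, valid modulo lcm(10, 4) = 20: x ≡ 12 (mod 20).
  Combine with x ≡ 4 (mod 8): gcd(20, 8) = 4; 4 - 12 = -8, which IS divisible by 4, so compatible.
    Write x = 12 + 20·t and substitute into x ≡ 4 (mod 8): 20·t ≡ 4 − 12 = -8 (mod 8).
    Divide the congruence (and modulus) by g = 4: 5·t ≡ -2 (mod 2).
    Reduce coefficients mod 2: 1·t ≡ 0 (mod 2).
    So t ≡ 0 (mod 2).
    Then x = 12 + 20·0 = 12, valid modulo lcm(20, 8) = 40: x ≡ 12 (mod 40).
Verify: 12 mod 10 = 2, 12 mod 4 = 0, 12 mod 8 = 4.

x ≡ 12 (mod 40).


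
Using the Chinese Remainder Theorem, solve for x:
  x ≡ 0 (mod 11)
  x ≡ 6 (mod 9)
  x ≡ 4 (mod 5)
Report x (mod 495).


Moduli 11, 9, 5 are pairwise coprime; by CRT there is a unique solution modulo M = 11 · 9 · 5 = 495.
Solve pairwise, accumulating the modulus:
  Start with x ≡ 0 (mod 11).
  Combine with x ≡ 6 (mod 9): since gcd(11, 9) = 1, we get a unique residue mod 99.
    Write x = 0 + 11·t and substitute into x ≡ 6 (mod 9): 11·t ≡ 6 − 0 = 6 (mod 9).
    Reduce coefficients mod 9: 2·t ≡ 6 (mod 9).
    The inverse of 2 mod 9 is 5 (since 2·5 = 10 = 1·9 + 1), so t ≡ 5·6 = 30 ≡ 3 (mod 9).
    Then x = 0 + 11·3 = 33, valid modulo lcm(11, 9) = 99: x ≡ 33 (mod 99).
  Combine with x ≡ 4 (mod 5): since gcd(99, 5) = 1, we get a unique residue mod 495.
    Write x = 33 + 99·t and substitute into x ≡ 4 (mod 5): 99·t ≡ 4 − 33 = -29 (mod 5).
    Reduce coefficients mod 5: 4·t ≡ 1 (mod 5).
    The inverse of 4 mod 5 is 4 (since 4·4 = 16 = 3·5 + 1), so t ≡ 4·1 = 4 ≡ 4 (mod 5).
    Then x = 33 + 99·4 = 429, valid modulo lcm(99, 5) = 495: x ≡ 429 (mod 495).
Verify: 429 mod 11 = 0 ✓, 429 mod 9 = 6 ✓, 429 mod 5 = 4 ✓.

x ≡ 429 (mod 495).


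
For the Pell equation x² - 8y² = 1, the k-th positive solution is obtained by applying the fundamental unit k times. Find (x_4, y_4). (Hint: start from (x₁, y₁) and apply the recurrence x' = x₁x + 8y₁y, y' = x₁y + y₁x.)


Step 1: Find the fundamental solution (x₁, y₁) of x² - 8y² = 1.
  Expand √8 as a continued fraction. a₀ = ⌊√8⌋ = 2; iterate m_{k+1} = d_k·a_k − m_k, d_{k+1} = (8 − m_{k+1}²)/d_k, a_{k+1} = ⌊(a₀ + m_{k+1})/d_{k+1}⌋ (starting m₀ = 0, d₀ = 1), with convergents p_k = a_k·p_{k-1} + p_{k-2}, q_k = a_k·q_{k-1} + q_{k-2} (p₋₁ = 1, q₋₁ = 0):
  k = 0: a₀ = 2; p₀/q₀ = 2/1; p₀² − 8·q₀² = 4 − 8 = -4.
  k = 1: m = 2, d = 4, a = ⌊(2 + 2)/4⌋ = 1; p/q = (1·2 + 1)/(1·1 + 0) = 3/1; p² − 8·q² = 9 − 8 = 1.
  The first convergent with p² − 8·q² = 1 gives the fundamental solution (x₁, y₁) = (3, 1).
Step 2: Apply the recurrence (x_{n+1}, y_{n+1}) = (x₁x_n + 8y₁y_n, x₁y_n + y₁x_n) repeatedly.
  From (x_1, y_1) = (3, 1): x_2 = 3·3 + 8·1·1 = 17; y_2 = 3·1 + 1·3 = 6.
  From (x_2, y_2) = (17, 6): x_3 = 3·17 + 8·1·6 = 99; y_3 = 3·6 + 1·17 = 35.
  From (x_3, y_3) = (99, 35): x_4 = 3·99 + 8·1·35 = 577; y_4 = 3·35 + 1·99 = 204.
Step 3: Verify x_4² - 8·y_4² = 332929 - 332928 = 1 (should be 1). ✓

(x_1, y_1) = (3, 1); (x_4, y_4) = (577, 204).


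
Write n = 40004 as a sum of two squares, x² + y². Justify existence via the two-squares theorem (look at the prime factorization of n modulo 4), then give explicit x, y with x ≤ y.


Step 1: Factor n = 40004 = 2^2 · 73 · 137.
Step 2: Check the mod-4 condition on each prime factor: 2 = 2 (special); 73 ≡ 1 (mod 4), exponent 1; 137 ≡ 1 (mod 4), exponent 1.
All primes ≡ 3 (mod 4) appear to even exponent (or don't appear), so by the two-squares theorem n IS expressible as a sum of two squares.
Step 3: Build a representation. Group n = k² · m with k = 2 and m = 73 · 137 = 10001 (a product of primes ≡ 1 (mod 4)); a representation of m scales to one of n via (k·x)² + (k·y)² = k²(x² + y²). Each prime p ≡ 1 (mod 4) is itself a sum of two squares; find a² by testing p − a² for a perfect square:
  73: 73 − 1² = 72, 73 − 2² = 69, 73 − 3² = 64 = 8² ⇒ 73 = 3² + 8².
  137: 137 − 1² = 136, 137 − 2² = 133, 137 − 3² = 128, 137 − 4² = 121 = 11² ⇒ 137 = 4² + 11².
  Combine using the Brahmagupta–Fibonacci identity (a² + b²)(c² + d²) = (ac − bd)² + (ad + bc)² = (ac + bd)² + (ad − bc)²:
  73 · 137 = 10001: from (3² + 8²)(4² + 11²), take (3·4 − 8·11, 3·11 + 8·4) = (12 − 88, 33 + 32) = (-76, 65); dropping signs (only squares matter) gives (76, 65); check 76² + 65² = 5776 + 4225 = 10001 ✓.
  Scale by k = 2: (2·76, 2·65) = (152, 130).
Step 4: Order so x ≤ y and verify: 130² + 152² = 16900 + 23104 = 40004 = n. ✓

n = 40004 = 130² + 152² (one valid representation with x ≤ y).


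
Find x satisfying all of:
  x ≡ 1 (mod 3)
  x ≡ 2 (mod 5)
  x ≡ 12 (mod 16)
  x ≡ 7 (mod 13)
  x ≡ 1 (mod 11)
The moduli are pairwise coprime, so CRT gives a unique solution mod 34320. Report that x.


Product of moduli M = 3 · 5 · 16 · 13 · 11 = 34320.
Merge one congruence at a time:
  Start: x ≡ 1 (mod 3).
  Combine with x ≡ 2 (mod 5); new modulus lcm = 15.
    Write x = 1 + 3·t and substitute into x ≡ 2 (mod 5): 3·t ≡ 2 − 1 = 1 (mod 5).
    The inverse of 3 mod 5 is 2 (since 3·2 = 6 = 1·5 + 1), so t ≡ 2·1 = 2 ≡ 2 (mod 5).
    Then x = 1 + 3·2 = 7, valid modulo lcm(3, 5) = 15: x ≡ 7 (mod 15).
  Combine with x ≡ 12 (mod 16); new modulus lcm = 240.
    Write x = 7 + 15·t and substitute into x ≡ 12 (mod 16): 15·t ≡ 12 − 7 = 5 (mod 16).
    The inverse of 15 mod 16 is 15 (since 15·15 = 225 = 14·16 + 1), so t ≡ 15·5 = 75 ≡ 11 (mod 16).
    Then x = 7 + 15·11 = 172, valid modulo lcm(15, 16) = 240: x ≡ 172 (mod 240).
  Combine with x ≡ 7 (mod 13); new modulus lcm = 3120.
    Write x = 172 + 240·t and substitute into x ≡ 7 (mod 13): 240·t ≡ 7 − 172 = -165 (mod 13).
    Reduce coefficients mod 13: 6·t ≡ 4 (mod 13).
    The inverse of 6 mod 13 is 11 (since 6·11 = 66 = 5·13 + 1), so t ≡ 11·4 = 44 ≡ 5 (mod 13).
    Then x = 172 + 240·5 = 1372, valid modulo lcm(240, 13) = 3120: x ≡ 1372 (mod 3120).
  Combine with x ≡ 1 (mod 11); new modulus lcm = 34320.
    Write x = 1372 + 3120·t and substitute into x ≡ 1 (mod 11): 3120·t ≡ 1 − 1372 = -1371 (mod 11).
    Reduce coefficients mod 11: 7·t ≡ 4 (mod 11).
    The inverse of 7 mod 11 is 8 (since 7·8 = 56 = 5·11 + 1), so t ≡ 8·4 = 32 ≡ 10 (mod 11).
    Then x = 1372 + 3120·10 = 32572, valid modulo lcm(3120, 11) = 34320: x ≡ 32572 (mod 34320).
Verify against each original: 32572 mod 3 = 1, 32572 mod 5 = 2, 32572 mod 16 = 12, 32572 mod 13 = 7, 32572 mod 11 = 1.

x ≡ 32572 (mod 34320).


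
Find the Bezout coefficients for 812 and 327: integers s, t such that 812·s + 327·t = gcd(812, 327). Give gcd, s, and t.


Euclidean algorithm on (812, 327) — divide until remainder is 0:
  812 = 2 · 327 + 158
  327 = 2 · 158 + 11
  158 = 14 · 11 + 4
  11 = 2 · 4 + 3
  4 = 1 · 3 + 1
  3 = 3 · 1 + 0
gcd(812, 327) = 1.
Track Bezout coefficients alongside the remainders: start with r₀ = 812 = a·1 + b·0 (s = 1, t = 0) and r₁ = 327 = a·0 + b·1 (s = 0, t = 1); each new remainder r_{k+1} = r_{k-1} − q_k·r_k inherits s_{k+1} = s_{k-1} − q_k·s_k, t_{k+1} = t_{k-1} − q_k·t_k, so r_k = a·s_k + b·t_k at every step:
  q = 2: r = 158, s = 1 − 2·0 = 1, t = 0 − 2·1 = -2  (check: 812·1 + 327·(-2) = 158)
  q = 2: r = 11, s = 0 − 2·1 = -2, t = 1 − 2·(-2) = 5  (check: 812·(-2) + 327·5 = 11)
  q = 14: r = 4, s = 1 − 14·(-2) = 29, t = -2 − 14·5 = -72  (check: 812·29 + 327·(-72) = 4)
  q = 2: r = 3, s = -2 − 2·29 = -60, t = 5 − 2·(-72) = 149  (check: 812·(-60) + 327·149 = 3)
  q = 1: r = 1, s = 29 − 1·(-60) = 89, t = -72 − 1·149 = -221  (check: 812·89 + 327·(-221) = 1)
The row with r = 1 (the gcd) gives the Bezout coefficients s = 89, t = -221.
Result: 812 · (89) + 327 · (-221) = 1.

gcd(812, 327) = 1; s = 89, t = -221 (check: 812·89 + 327·(-221) = 1).


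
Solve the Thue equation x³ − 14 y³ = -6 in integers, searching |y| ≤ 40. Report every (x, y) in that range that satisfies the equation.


The equation is x³ - 14y³ = -6. For fixed y, x³ = 14·y³ − 6, so a solution requires the RHS to be a perfect cube.
Strategy: iterate y from -40 to 40, compute RHS = 14·y³ − 6, and check whether it is a (positive or negative) perfect cube.
Check small values of y:
  y = 0: RHS = -6 is not a perfect cube.
  y = 1: RHS = 8 = (2)³ ⇒ x = 2 works.
  y = -1: RHS = -20 is not a perfect cube.
  y = 2: RHS = 106 is not a perfect cube.
  y = -2: RHS = -118 is not a perfect cube.
  y = 3: RHS = 372 is not a perfect cube.
  y = -3: RHS = -384 is not a perfect cube.
Continuing the search up to |y| = 40 finds no further solutions beyond those listed.
Collected solutions: (2, 1).

Solutions (with |y| ≤ 40): (2, 1).


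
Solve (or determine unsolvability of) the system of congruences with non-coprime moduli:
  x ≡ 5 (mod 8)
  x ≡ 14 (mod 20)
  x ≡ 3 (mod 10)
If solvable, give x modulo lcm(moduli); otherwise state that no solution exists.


Moduli 8, 20, 10 are not pairwise coprime, so CRT works modulo lcm(m_i) when all pairwise compatibility conditions hold.
Pairwise compatibility: gcd(m_i, m_j) must divide a_i - a_j for every pair.
Merge one congruence at a time:
  Start: x ≡ 5 (mod 8).
  Combine with x ≡ 14 (mod 20): gcd(8, 20) = 4, and 14 - 5 = 9 is NOT divisible by 4.
    ⇒ system is inconsistent (no integer solution).

No solution (the system is inconsistent).


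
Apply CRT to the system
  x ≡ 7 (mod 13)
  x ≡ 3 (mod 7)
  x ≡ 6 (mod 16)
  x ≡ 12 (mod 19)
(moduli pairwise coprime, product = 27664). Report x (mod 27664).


Product of moduli M = 13 · 7 · 16 · 19 = 27664.
Merge one congruence at a time:
  Start: x ≡ 7 (mod 13).
  Combine with x ≡ 3 (mod 7); new modulus lcm = 91.
    Write x = 7 + 13·t and substitute into x ≡ 3 (mod 7): 13·t ≡ 3 − 7 = -4 (mod 7).
    Reduce coefficients mod 7: 6·t ≡ 3 (mod 7).
    The inverse of 6 mod 7 is 6 (since 6·6 = 36 = 5·7 + 1), so t ≡ 6·3 = 18 ≡ 4 (mod 7).
    Then x = 7 + 13·4 = 59, valid modulo lcm(13, 7) = 91: x ≡ 59 (mod 91).
  Combine with x ≡ 6 (mod 16); new modulus lcm = 1456.
    Write x = 59 + 91·t and substitute into x ≡ 6 (mod 16): 91·t ≡ 6 − 59 = -53 (mod 16).
    Reduce coefficients mod 16: 11·t ≡ 11 (mod 16).
    The inverse of 11 mod 16 is 3 (since 11·3 = 33 = 2·16 + 1), so t ≡ 3·11 = 33 ≡ 1 (mod 16).
    Then x = 59 + 91·1 = 150, valid modulo lcm(91, 16) = 1456: x ≡ 150 (mod 1456).
  Combine with x ≡ 12 (mod 19); new modulus lcm = 27664.
    Write x = 150 + 1456·t and substitute into x ≡ 12 (mod 19): 1456·t ≡ 12 − 150 = -138 (mod 19).
    Reduce coefficients mod 19: 12·t ≡ 14 (mod 19).
    The inverse of 12 mod 19 is 8 (since 12·8 = 96 = 5·19 + 1), so t ≡ 8·14 = 112 ≡ 17 (mod 19).
    Then x = 150 + 1456·17 = 24902, valid modulo lcm(1456, 19) = 27664: x ≡ 24902 (mod 27664).
Verify against each original: 24902 mod 13 = 7, 24902 mod 7 = 3, 24902 mod 16 = 6, 24902 mod 19 = 12.

x ≡ 24902 (mod 27664).
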